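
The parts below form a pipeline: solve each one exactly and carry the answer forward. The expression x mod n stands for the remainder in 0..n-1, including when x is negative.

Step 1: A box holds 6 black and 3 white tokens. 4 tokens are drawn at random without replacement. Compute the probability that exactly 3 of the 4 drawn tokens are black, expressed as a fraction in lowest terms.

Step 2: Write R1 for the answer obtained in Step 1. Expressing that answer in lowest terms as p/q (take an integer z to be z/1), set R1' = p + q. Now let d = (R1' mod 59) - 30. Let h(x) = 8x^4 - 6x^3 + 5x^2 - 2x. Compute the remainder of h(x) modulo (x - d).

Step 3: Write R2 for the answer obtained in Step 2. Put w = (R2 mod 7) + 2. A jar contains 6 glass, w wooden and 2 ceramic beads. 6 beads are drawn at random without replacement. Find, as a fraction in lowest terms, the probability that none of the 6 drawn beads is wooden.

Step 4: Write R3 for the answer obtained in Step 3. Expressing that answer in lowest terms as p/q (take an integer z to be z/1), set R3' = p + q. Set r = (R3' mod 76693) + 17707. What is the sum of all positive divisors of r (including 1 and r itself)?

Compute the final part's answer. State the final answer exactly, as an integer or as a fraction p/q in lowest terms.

Step 1: total draws C(9,4) = 126; favorable C(6,3)*C(3,1) = 60; P = 10/21; answer 10/21
Step 2: R1 = 10/21; threaded value p + q = 31; d = 1; remainder = value at the root: 8*(1)^4 - 6*(1)^3 + 5*(1)^2 - 2*(1)^1 = (8) + (-6) + (5) + (-2) = 5; answer 5
Step 3: R2 = 5; w = 7; total draws C(15,6) = 5005; favorable C(8,6) = 28; P = 4/715; answer 4/715
Step 4: R3 = 4/715; threaded value p + q = 719; r = 18426; 18426 = 2 * 3 * 37 * 83; sigma = (1 + 2) * (1 + 3) * (1 + 37) * (1 + 83) = 3 * 4 * 38 * 84 = 38304; answer 38304

38304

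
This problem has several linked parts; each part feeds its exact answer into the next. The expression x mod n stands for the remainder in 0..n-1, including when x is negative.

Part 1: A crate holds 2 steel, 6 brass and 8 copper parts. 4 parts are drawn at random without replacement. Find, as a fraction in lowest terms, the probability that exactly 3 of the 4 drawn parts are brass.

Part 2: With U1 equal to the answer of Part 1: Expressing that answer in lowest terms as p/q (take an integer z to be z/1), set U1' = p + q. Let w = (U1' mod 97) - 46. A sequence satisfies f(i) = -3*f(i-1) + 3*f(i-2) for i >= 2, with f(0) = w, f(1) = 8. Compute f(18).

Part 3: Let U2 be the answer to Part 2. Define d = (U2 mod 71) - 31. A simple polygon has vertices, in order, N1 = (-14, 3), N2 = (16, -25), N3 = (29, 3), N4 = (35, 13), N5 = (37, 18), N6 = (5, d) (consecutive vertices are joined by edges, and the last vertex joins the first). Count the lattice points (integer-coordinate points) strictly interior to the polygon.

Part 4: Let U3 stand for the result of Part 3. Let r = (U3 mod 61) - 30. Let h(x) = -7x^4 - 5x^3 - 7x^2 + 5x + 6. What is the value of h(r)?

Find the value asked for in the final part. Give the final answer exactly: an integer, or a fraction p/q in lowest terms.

-5144

Part 1: total draws C(16,4) = 1820; favorable C(6,3)*C(10,1) = 200; P = 10/91; answer 10/91
Part 2: U1 = 10/91; threaded value p + q = 101; w = -42; f(2) = -3*(8) + 3*(-42) = -150; iterating: f(2)=-150, f(3)=474, f(4)=-1872, f(5)=7038, f(6)=-26730, f(7)=101304, f(8)=-384102, f(9)=1456218, f(10)=-5520960, f(11)=20931534, f(12)=-79357482, f(13)=300867048, f(14)=-1140673590, f(15)=4324621914, f(16)=-16395886512, f(17)=62161525278, f(18)=-235672235370; answer -235672235370
Part 3: U2 = -235672235370; d = -12; cross terms: (-14*-25 - 16*3)=302, (16*3 - 29*-25)=773, (29*13 - 35*3)=272, (35*18 - 37*13)=149, (37*-12 - 5*18)=-534, (5*3 - -14*-12)=-153; twice the area = |809| = 809; area = 809/2; boundary points = 2 + 1 + 2 + 1 + 2 + 1 = 9; strictly interior points = area - boundary/2 + 1 = 401; answer 401
Part 4: U3 = 401; r = 5; -7*(5)^4 - 5*(5)^3 - 7*(5)^2 + 5*(5)^1 + 6 = (-4375) + (-625) + (-175) + (25) + (6) = -5144; answer -5144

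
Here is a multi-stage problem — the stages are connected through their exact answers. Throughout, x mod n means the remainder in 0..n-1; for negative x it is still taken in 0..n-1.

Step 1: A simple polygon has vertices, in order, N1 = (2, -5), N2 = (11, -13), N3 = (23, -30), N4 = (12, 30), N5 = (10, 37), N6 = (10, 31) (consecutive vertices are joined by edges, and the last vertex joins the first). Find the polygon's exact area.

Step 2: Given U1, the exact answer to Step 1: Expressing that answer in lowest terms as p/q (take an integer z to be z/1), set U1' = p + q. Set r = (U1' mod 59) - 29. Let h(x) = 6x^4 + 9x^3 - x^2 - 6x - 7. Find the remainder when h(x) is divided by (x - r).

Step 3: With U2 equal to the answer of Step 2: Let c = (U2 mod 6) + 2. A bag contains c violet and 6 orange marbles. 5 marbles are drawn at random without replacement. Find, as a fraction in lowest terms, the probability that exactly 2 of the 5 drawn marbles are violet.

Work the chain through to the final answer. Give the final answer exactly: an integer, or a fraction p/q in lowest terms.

10/21

Step 1: cross terms: (2*-13 - 11*-5)=29, (11*-30 - 23*-13)=-31, (23*30 - 12*-30)=1050, (12*37 - 10*30)=144, (10*31 - 10*37)=-60, (10*-5 - 2*31)=-112; twice the area = |1020| = 1020; area = 510; answer 510
Step 2: U1 = 510; threaded value p + q = 511; r = 10; remainder = value at the root: 6*(10)^4 + 9*(10)^3 - 1*(10)^2 - 6*(10)^1 - 7 = (60000) + (9000) + (-100) + (-60) + (-7) = 68833; answer 68833
Step 3: U2 = 68833; c = 3; total draws C(9,5) = 126; favorable C(3,2)*C(6,3) = 60; P = 10/21; answer 10/21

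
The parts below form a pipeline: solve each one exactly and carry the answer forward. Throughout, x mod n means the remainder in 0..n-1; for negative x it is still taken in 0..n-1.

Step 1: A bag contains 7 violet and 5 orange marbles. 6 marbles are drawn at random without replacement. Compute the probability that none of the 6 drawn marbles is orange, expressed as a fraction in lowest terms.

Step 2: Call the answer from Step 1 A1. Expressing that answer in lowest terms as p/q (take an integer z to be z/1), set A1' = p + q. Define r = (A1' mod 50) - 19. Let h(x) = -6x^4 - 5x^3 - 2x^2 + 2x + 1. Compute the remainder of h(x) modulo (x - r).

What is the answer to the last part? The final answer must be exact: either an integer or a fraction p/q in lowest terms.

-244579

Step 1: total draws C(12,6) = 924; favorable C(7,6) = 7; P = 1/132; answer 1/132
Step 2: A1 = 1/132; threaded value p + q = 133; r = 14; remainder = value at the root: -6*(14)^4 - 5*(14)^3 - 2*(14)^2 + 2*(14)^1 + 1 = (-230496) + (-13720) + (-392) + (28) + (1) = -244579; answer -244579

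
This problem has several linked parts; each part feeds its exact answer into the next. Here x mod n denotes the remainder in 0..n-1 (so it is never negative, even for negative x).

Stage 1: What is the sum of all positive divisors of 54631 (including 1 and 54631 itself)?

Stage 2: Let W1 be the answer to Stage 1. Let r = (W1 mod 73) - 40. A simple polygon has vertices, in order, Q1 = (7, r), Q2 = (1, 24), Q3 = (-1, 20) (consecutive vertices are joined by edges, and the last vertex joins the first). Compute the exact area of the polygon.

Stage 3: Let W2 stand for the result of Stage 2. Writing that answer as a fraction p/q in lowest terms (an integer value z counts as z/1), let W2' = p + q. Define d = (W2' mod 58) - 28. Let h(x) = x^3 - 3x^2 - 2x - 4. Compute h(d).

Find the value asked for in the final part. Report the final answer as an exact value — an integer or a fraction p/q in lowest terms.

7892

Stage 1: 54631 is prime, so its only divisors are 1 and 54631; sigma = 1 + 54631 = 54632; answer 54632
Stage 2: W1 = 54632; r = -12; cross terms: (7*24 - 1*-12)=180, (1*20 - -1*24)=44, (-1*-12 - 7*20)=-128; twice the area = |96| = 96; area = 48; answer 48
Stage 3: W2 = 48; threaded value p + q = 49; d = 21; 1*(21)^3 - 3*(21)^2 - 2*(21)^1 - 4 = (9261) + (-1323) + (-42) + (-4) = 7892; answer 7892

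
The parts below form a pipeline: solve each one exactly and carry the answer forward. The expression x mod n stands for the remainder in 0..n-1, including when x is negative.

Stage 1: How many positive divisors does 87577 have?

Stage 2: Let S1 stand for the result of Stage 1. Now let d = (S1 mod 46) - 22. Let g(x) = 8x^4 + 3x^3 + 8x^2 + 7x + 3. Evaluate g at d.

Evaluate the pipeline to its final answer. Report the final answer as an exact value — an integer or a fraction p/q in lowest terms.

824781

Stage 1: 87577 = 7 * 12511; number of divisors = (1+1) * (1+1) = 4; answer 4
Stage 2: S1 = 4; d = -18; 8*(-18)^4 + 3*(-18)^3 + 8*(-18)^2 + 7*(-18)^1 + 3 = (839808) + (-17496) + (2592) + (-126) + (3) = 824781; answer 824781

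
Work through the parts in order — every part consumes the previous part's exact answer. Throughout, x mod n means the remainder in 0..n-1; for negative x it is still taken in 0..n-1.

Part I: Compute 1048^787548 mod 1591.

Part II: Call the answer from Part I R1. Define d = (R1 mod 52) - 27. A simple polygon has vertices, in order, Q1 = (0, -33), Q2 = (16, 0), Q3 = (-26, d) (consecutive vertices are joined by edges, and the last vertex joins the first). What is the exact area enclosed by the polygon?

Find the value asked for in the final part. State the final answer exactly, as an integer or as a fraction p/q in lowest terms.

Part I: squarings mod 1591: 1048^1=1048, 1048^2=514, 1048^4=90, 1048^8=145, 1048^16=342, 1048^32=821, 1048^64=1048, 1048^128=514, 1048^256=90, 1048^512=145, 1048^1024=342, 1048^2048=821, 1048^4096=1048, 1048^8192=514, 1048^16384=90, 1048^32768=145, 1048^65536=342, 1048^131072=821, 1048^262144=1048, 1048^524288=514; 1048^787548 = 1048^4 * 1048^8 * 1048^16 * 1048^64 * 1048^1024 * 1048^262144 * 1048^524288 = 766 (mod 1591); answer 766
Part II: R1 = 766; d = 11; cross terms: (0*0 - 16*-33)=528, (16*11 - -26*0)=176, (-26*-33 - 0*11)=858; twice the area = |1562| = 1562; area = 781; answer 781

781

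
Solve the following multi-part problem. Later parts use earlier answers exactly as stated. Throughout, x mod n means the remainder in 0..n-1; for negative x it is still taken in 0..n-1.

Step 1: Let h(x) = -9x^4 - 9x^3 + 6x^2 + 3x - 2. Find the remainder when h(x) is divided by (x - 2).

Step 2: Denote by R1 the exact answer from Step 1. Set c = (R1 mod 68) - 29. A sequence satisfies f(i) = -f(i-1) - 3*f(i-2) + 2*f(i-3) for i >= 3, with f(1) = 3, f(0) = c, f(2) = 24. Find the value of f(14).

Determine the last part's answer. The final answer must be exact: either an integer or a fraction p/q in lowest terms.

Step 1: remainder = value at the root: -9*(2)^4 - 9*(2)^3 + 6*(2)^2 + 3*(2)^1 - 2 = (-144) + (-72) + (24) + (6) + (-2) = -188; answer -188
Step 2: R1 = -188; c = -13; f(3) = -1*(24) - 3*(3) + 2*(-13) = -59; iterating: f(3)=-59, f(4)=-7, f(5)=232, f(6)=-329, f(7)=-381, f(8)=1832, f(9)=-1347, f(10)=-4911, f(11)=12616, f(12)=-577, f(13)=-47093, f(14)=74056; answer 74056

74056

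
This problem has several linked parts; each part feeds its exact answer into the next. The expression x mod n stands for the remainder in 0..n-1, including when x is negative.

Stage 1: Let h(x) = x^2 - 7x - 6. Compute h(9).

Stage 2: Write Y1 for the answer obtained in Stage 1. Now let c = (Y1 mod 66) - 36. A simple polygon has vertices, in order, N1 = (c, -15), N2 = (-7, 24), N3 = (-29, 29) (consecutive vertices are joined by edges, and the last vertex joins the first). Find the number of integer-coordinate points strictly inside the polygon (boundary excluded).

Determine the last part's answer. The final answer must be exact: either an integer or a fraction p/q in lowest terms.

471

Stage 1: 1*(9)^2 - 7*(9)^1 - 6 = (81) + (-63) + (-6) = 12; answer 12
Stage 2: Y1 = 12; c = -24; cross terms: (-24*24 - -7*-15)=-681, (-7*29 - -29*24)=493, (-29*-15 - -24*29)=1131; twice the area = |943| = 943; area = 943/2; boundary points = 1 + 1 + 1 = 3; strictly interior points = area - boundary/2 + 1 = 471; answer 471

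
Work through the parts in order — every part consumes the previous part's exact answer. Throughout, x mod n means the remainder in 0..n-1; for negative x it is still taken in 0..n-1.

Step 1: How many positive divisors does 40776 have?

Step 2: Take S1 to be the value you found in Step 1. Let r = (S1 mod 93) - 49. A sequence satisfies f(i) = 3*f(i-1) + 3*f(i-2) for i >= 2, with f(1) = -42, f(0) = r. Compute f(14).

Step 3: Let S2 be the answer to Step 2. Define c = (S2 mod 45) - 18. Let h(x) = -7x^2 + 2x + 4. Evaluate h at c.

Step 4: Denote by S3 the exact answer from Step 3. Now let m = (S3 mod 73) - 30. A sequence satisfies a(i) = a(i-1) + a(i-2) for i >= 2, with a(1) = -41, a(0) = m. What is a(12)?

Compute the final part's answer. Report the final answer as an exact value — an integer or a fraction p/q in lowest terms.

-5370

Step 1: 40776 = 2^3 * 3 * 1699; number of divisors = (3+1) * (1+1) * (1+1) = 16; answer 16
Step 2: S1 = 16; r = -33; f(2) = 3*(-42) + 3*(-33) = -225; iterating: f(2)=-225, f(3)=-801, f(4)=-3078, f(5)=-11637, f(6)=-44145, f(7)=-167346, f(8)=-634473, f(9)=-2405457, f(10)=-9119790, f(11)=-34575741, f(12)=-131086593, f(13)=-496987002, f(14)=-1884220785; answer -1884220785
Step 3: S2 = -1884220785; c = -18; -7*(-18)^2 + 2*(-18)^1 + 4 = (-2268) + (-36) + (4) = -2300; answer -2300
Step 4: S3 = -2300; m = 6; a(2) = 1*(-41) + 1*(6) = -35; iterating: a(2)=-35, a(3)=-76, a(4)=-111, a(5)=-187, a(6)=-298, a(7)=-485, a(8)=-783, a(9)=-1268, a(10)=-2051, a(11)=-3319, a(12)=-5370; answer -5370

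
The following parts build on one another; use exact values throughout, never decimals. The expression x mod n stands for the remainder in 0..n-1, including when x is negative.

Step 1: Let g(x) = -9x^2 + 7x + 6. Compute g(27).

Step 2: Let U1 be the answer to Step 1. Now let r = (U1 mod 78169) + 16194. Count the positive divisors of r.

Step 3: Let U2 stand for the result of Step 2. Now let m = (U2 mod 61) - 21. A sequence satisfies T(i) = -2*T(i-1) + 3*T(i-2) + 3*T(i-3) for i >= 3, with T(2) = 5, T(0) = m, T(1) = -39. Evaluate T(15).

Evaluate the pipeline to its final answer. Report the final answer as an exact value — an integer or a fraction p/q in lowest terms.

-17087167

Step 1: -9*(27)^2 + 7*(27)^1 + 6 = (-6561) + (189) + (6) = -6366; answer -6366
Step 2: U1 = -6366; r = 87997; 87997 = 7 * 13 * 967; number of divisors = (1+1) * (1+1) * (1+1) = 8; answer 8
Step 3: U2 = 8; m = -13; T(3) = -2*(5) + 3*(-39) + 3*(-13) = -166; iterating: T(3)=-166, T(4)=230, T(5)=-943, T(6)=2078, T(7)=-6295, T(8)=15995, T(9)=-44641, T(10)=118382, T(11)=-322702, T(12)=866627, T(13)=-2346214, T(14)=6324203, T(15)=-17087167; answer -17087167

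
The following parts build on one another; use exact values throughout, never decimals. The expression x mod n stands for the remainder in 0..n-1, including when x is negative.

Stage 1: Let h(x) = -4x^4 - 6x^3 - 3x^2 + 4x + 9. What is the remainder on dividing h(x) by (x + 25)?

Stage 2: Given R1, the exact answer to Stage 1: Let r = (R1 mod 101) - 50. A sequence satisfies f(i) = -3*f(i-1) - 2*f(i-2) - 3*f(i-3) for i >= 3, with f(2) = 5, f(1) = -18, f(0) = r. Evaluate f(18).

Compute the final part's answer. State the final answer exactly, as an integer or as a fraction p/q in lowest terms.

-35185975

Stage 1: remainder = value at the root: -4*(-25)^4 - 6*(-25)^3 - 3*(-25)^2 + 4*(-25)^1 + 9 = (-1562500) + (93750) + (-1875) + (-100) + (9) = -1470716; answer -1470716
Stage 2: R1 = -1470716; r = -4; f(3) = -3*(5) - 2*(-18) - 3*(-4) = 33; iterating: f(3)=33, f(4)=-55, f(5)=84, f(6)=-241, f(7)=720, f(8)=-1930, f(9)=5073, f(10)=-13519, f(11)=36201, f(12)=-96784, f(13)=258507, f(14)=-690556, f(15)=1845006, f(16)=-4929427, f(17)=13169937, f(18)=-35185975; answer -35185975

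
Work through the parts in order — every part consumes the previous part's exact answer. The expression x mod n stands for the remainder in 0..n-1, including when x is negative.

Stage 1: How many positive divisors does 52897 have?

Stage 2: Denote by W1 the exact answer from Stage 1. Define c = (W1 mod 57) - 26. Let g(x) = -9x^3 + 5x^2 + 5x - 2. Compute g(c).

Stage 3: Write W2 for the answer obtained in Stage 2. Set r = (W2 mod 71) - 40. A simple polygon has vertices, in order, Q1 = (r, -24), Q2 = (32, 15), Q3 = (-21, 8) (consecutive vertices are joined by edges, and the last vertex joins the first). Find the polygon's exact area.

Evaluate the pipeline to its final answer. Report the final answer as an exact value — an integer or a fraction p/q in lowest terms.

Stage 1: 52897 = 13^2 * 313; number of divisors = (2+1) * (1+1) = 6; answer 6
Stage 2: W1 = 6; c = -20; -9*(-20)^3 + 5*(-20)^2 + 5*(-20)^1 - 2 = (72000) + (2000) + (-100) + (-2) = 73898; answer 73898
Stage 3: W2 = 73898; r = 18; cross terms: (18*15 - 32*-24)=1038, (32*8 - -21*15)=571, (-21*-24 - 18*8)=360; twice the area = |1969| = 1969; area = 1969/2; answer 1969/2

1969/2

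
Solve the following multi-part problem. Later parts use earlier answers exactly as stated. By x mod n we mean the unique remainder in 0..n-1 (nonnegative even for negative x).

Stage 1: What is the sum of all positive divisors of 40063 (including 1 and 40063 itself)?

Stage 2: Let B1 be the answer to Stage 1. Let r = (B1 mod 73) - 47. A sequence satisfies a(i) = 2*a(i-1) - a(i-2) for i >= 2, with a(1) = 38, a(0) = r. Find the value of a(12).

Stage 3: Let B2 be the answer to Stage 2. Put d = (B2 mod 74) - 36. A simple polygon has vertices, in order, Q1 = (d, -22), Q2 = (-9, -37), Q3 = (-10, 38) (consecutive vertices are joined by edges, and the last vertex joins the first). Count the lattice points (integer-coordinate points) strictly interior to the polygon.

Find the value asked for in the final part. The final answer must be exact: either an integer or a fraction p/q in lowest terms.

Stage 1: 40063 is prime, so its only divisors are 1 and 40063; sigma = 1 + 40063 = 40064; answer 40064
Stage 2: B1 = 40064; r = 13; a(2) = 2*(38) - 1*(13) = 63; iterating: a(2)=63, a(3)=88, a(4)=113, a(5)=138, a(6)=163, a(7)=188, a(8)=213, a(9)=238, a(10)=263, a(11)=288, a(12)=313; answer 313
Stage 3: B2 = 313; d = -19; cross terms: (-19*-37 - -9*-22)=505, (-9*38 - -10*-37)=-712, (-10*-22 - -19*38)=942; twice the area = |735| = 735; area = 735/2; boundary points = 5 + 1 + 3 = 9; strictly interior points = area - boundary/2 + 1 = 364; answer 364

364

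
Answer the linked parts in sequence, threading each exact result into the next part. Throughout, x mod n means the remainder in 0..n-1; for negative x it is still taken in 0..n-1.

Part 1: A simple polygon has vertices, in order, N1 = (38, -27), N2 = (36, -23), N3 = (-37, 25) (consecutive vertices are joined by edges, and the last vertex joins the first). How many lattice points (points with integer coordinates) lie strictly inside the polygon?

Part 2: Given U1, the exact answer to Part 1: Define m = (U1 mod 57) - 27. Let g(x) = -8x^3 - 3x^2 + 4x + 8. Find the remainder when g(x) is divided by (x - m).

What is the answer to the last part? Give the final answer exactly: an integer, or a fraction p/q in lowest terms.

Part 1: cross terms: (38*-23 - 36*-27)=98, (36*25 - -37*-23)=49, (-37*-27 - 38*25)=49; twice the area = |196| = 196; area = 98; boundary points = 2 + 1 + 1 = 4; strictly interior points = area - boundary/2 + 1 = 97; answer 97
Part 2: U1 = 97; m = 13; remainder = value at the root: -8*(13)^3 - 3*(13)^2 + 4*(13)^1 + 8 = (-17576) + (-507) + (52) + (8) = -18023; answer -18023

-18023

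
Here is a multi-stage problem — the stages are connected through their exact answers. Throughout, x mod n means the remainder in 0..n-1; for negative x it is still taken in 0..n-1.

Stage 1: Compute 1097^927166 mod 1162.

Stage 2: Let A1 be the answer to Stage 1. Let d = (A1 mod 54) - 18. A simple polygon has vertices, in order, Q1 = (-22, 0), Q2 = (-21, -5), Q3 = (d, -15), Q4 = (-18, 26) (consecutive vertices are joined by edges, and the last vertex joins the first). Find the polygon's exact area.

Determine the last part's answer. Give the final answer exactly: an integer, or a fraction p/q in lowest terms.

Stage 1: squarings mod 1162: 1097^1=1097, 1097^2=739, 1097^4=1143, 1097^8=361, 1097^16=177, 1097^32=1117, 1097^64=863, 1097^128=1089, 1097^256=681, 1097^512=123, 1097^1024=23, 1097^2048=529, 1097^4096=961, 1097^8192=893, 1097^16384=317, 1097^32768=557, 1097^65536=1157, 1097^131072=25, 1097^262144=625, 1097^524288=193; 1097^927166 = 1097^2 * 1097^4 * 1097^8 * 1097^16 * 1097^32 * 1097^128 * 1097^256 * 1097^1024 * 1097^8192 * 1097^131072 * 1097^262144 * 1097^524288 = 1059 (mod 1162); answer 1059
Stage 2: A1 = 1059; d = 15; cross terms: (-22*-5 - -21*0)=110, (-21*-15 - 15*-5)=390, (15*26 - -18*-15)=120, (-18*0 - -22*26)=572; twice the area = |1192| = 1192; area = 596; answer 596

596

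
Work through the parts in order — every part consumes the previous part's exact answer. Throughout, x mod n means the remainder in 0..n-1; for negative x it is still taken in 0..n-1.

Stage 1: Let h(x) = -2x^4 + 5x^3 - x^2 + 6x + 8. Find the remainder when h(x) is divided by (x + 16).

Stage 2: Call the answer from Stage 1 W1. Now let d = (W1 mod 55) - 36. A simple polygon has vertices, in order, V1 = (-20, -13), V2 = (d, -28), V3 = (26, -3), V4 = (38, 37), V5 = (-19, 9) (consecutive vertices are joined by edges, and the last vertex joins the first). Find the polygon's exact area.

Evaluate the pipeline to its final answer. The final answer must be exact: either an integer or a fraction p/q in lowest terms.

1808

Stage 1: remainder = value at the root: -2*(-16)^4 + 5*(-16)^3 - 1*(-16)^2 + 6*(-16)^1 + 8 = (-131072) + (-20480) + (-256) + (-96) + (8) = -151896; answer -151896
Stage 2: W1 = -151896; d = -22; cross terms: (-20*-28 - -22*-13)=274, (-22*-3 - 26*-28)=794, (26*37 - 38*-3)=1076, (38*9 - -19*37)=1045, (-19*-13 - -20*9)=427; twice the area = |3616| = 3616; area = 1808; answer 1808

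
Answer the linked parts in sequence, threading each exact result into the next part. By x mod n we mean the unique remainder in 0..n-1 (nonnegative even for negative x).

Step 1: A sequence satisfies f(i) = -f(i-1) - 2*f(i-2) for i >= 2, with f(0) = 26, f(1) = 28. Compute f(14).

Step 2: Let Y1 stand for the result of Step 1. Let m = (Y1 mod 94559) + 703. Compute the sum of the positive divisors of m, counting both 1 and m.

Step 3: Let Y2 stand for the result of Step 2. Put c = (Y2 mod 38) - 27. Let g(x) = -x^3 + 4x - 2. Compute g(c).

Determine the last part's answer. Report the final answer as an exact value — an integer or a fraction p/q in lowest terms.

Step 1: f(2) = -1*(28) - 2*(26) = -80; iterating: f(2)=-80, f(3)=24, f(4)=136, f(5)=-184, f(6)=-88, f(7)=456, f(8)=-280, f(9)=-632, f(10)=1192, f(11)=72, f(12)=-2456, f(13)=2312, f(14)=2600; answer 2600
Step 2: Y1 = 2600; m = 3303; 3303 = 3^2 * 367; sigma = (1 + 3 + 9) * (1 + 367) = 13 * 368 = 4784; answer 4784
Step 3: Y2 = 4784; c = 7; -1*(7)^3 + 4*(7)^1 - 2 = (-343) + (28) + (-2) = -317; answer -317

-317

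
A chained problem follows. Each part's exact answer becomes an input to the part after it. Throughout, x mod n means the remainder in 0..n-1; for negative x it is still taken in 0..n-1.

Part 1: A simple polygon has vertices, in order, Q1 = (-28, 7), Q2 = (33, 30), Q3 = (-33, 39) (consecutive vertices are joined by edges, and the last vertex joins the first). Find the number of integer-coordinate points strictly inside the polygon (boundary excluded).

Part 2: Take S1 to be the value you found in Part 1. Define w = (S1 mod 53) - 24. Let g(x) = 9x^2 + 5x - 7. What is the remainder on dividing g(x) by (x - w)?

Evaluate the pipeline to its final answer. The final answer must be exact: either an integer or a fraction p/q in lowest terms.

7

Part 1: cross terms: (-28*30 - 33*7)=-1071, (33*39 - -33*30)=2277, (-33*7 - -28*39)=861; twice the area = |2067| = 2067; area = 2067/2; boundary points = 1 + 3 + 1 = 5; strictly interior points = area - boundary/2 + 1 = 1032; answer 1032
Part 2: S1 = 1032; w = 1; remainder = value at the root: 9*(1)^2 + 5*(1)^1 - 7 = (9) + (5) + (-7) = 7; answer 7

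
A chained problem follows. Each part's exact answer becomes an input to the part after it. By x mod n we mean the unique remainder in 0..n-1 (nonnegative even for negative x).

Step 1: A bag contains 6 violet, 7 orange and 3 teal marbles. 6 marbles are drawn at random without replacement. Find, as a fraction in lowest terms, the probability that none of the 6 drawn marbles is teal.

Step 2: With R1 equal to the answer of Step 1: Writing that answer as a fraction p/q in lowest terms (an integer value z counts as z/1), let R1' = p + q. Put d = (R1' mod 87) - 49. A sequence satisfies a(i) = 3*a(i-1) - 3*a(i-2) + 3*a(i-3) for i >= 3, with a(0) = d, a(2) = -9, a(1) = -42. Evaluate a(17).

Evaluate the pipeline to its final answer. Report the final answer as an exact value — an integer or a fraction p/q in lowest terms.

Step 1: total draws C(16,6) = 8008; favorable C(13,6) = 1716; P = 3/14; answer 3/14
Step 2: R1 = 3/14; threaded value p + q = 17; d = -32; a(3) = 3*(-9) - 3*(-42) + 3*(-32) = 3; iterating: a(3)=3, a(4)=-90, a(5)=-306, a(6)=-639, a(7)=-1269, a(8)=-2808, a(9)=-6534, a(10)=-14985, a(11)=-33777, a(12)=-75978, a(13)=-171558, a(14)=-388071, a(15)=-877473, a(16)=-1982880, a(17)=-4480434; answer -4480434

-4480434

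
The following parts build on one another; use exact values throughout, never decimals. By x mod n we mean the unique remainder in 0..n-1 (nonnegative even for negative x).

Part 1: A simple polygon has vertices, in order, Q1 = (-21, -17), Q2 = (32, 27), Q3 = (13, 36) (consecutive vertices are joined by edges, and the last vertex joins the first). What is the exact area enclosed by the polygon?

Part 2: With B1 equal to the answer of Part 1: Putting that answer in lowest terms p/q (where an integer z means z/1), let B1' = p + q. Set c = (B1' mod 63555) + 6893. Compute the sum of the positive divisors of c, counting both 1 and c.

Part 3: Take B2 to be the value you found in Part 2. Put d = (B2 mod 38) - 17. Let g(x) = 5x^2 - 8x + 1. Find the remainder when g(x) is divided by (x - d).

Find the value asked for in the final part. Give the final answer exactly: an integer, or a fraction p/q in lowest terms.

190

Part 1: cross terms: (-21*27 - 32*-17)=-23, (32*36 - 13*27)=801, (13*-17 - -21*36)=535; twice the area = |1313| = 1313; area = 1313/2; answer 1313/2
Part 2: B1 = 1313/2; threaded value p + q = 1315; c = 8208; 8208 = 2^4 * 3^3 * 19; sigma = (1 + 2 + 4 + 8 + 16) * (1 + 3 + 9 + 27) * (1 + 19) = 31 * 40 * 20 = 24800; answer 24800
Part 3: B2 = 24800; d = 7; remainder = value at the root: 5*(7)^2 - 8*(7)^1 + 1 = (245) + (-56) + (1) = 190; answer 190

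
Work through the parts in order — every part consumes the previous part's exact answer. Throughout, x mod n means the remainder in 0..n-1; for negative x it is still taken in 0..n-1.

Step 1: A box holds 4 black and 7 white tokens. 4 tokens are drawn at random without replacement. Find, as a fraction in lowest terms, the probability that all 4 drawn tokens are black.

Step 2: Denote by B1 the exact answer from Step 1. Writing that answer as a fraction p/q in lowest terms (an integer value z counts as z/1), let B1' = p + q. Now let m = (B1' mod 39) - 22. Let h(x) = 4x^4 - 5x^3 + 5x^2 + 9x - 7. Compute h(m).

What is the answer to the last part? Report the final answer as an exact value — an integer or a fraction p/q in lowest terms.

Step 1: total draws C(11,4) = 330; favorable C(4,4) = 1; P = 1/330; answer 1/330
Step 2: B1 = 1/330; threaded value p + q = 331; m = -3; 4*(-3)^4 - 5*(-3)^3 + 5*(-3)^2 + 9*(-3)^1 - 7 = (324) + (135) + (45) + (-27) + (-7) = 470; answer 470

470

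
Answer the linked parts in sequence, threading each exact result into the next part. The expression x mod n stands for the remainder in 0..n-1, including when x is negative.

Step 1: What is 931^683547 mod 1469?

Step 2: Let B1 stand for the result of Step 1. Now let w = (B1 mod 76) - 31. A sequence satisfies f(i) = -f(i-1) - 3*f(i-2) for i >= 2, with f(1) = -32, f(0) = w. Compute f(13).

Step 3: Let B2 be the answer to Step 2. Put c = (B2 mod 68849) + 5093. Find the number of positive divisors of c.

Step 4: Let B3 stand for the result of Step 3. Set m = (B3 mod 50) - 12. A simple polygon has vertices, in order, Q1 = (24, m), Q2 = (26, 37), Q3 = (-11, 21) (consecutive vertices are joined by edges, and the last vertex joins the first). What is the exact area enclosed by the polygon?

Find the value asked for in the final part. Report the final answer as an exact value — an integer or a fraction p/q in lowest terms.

1485/2

Step 1: squarings mod 1469: 931^1=931, 931^2=51, 931^4=1132, 931^8=456, 931^16=807, 931^32=482, 931^64=222, 931^128=807, 931^256=482, 931^512=222, 931^1024=807, 931^2048=482, 931^4096=222, 931^8192=807, 931^16384=482, 931^32768=222, 931^65536=807, 931^131072=482, 931^262144=222, 931^524288=807; 931^683547 = 931^1 * 931^2 * 931^8 * 931^16 * 931^512 * 931^1024 * 931^2048 * 931^8192 * 931^16384 * 931^131072 * 931^524288 = 1214 (mod 1469); answer 1214
Step 2: B1 = 1214; w = 43; f(2) = -1*(-32) - 3*(43) = -97; iterating: f(2)=-97, f(3)=193, f(4)=98, f(5)=-677, f(6)=383, f(7)=1648, f(8)=-2797, f(9)=-2147, f(10)=10538, f(11)=-4097, f(12)=-27517, f(13)=39808; answer 39808
Step 3: B2 = 39808; c = 44901; 44901 = 3^3 * 1663; number of divisors = (3+1) * (1+1) = 8; answer 8
Step 4: B3 = 8; m = -4; cross terms: (24*37 - 26*-4)=992, (26*21 - -11*37)=953, (-11*-4 - 24*21)=-460; twice the area = |1485| = 1485; area = 1485/2; answer 1485/2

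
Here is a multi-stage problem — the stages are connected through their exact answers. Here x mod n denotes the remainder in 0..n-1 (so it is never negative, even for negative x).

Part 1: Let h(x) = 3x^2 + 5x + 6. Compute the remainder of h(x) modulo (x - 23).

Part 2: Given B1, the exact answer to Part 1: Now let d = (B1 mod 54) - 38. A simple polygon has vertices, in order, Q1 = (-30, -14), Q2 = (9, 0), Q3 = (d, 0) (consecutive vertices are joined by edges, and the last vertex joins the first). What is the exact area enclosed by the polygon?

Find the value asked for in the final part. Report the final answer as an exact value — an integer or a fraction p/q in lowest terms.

Part 1: remainder = value at the root: 3*(23)^2 + 5*(23)^1 + 6 = (1587) + (115) + (6) = 1708; answer 1708
Part 2: B1 = 1708; d = -4; cross terms: (-30*0 - 9*-14)=126, (9*0 - -4*0)=0, (-4*-14 - -30*0)=56; twice the area = |182| = 182; area = 91; answer 91

91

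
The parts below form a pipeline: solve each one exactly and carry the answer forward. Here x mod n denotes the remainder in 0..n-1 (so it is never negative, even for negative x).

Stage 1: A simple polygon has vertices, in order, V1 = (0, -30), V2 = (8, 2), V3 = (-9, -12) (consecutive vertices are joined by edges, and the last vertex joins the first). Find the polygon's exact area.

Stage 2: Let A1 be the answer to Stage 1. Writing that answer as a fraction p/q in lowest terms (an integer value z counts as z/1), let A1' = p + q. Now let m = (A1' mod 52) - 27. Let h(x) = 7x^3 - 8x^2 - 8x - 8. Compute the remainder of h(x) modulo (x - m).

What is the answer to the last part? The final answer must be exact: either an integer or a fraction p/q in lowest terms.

-43280

Stage 1: cross terms: (0*2 - 8*-30)=240, (8*-12 - -9*2)=-78, (-9*-30 - 0*-12)=270; twice the area = |432| = 432; area = 216; answer 216
Stage 2: A1 = 216; threaded value p + q = 217; m = -18; remainder = value at the root: 7*(-18)^3 - 8*(-18)^2 - 8*(-18)^1 - 8 = (-40824) + (-2592) + (144) + (-8) = -43280; answer -43280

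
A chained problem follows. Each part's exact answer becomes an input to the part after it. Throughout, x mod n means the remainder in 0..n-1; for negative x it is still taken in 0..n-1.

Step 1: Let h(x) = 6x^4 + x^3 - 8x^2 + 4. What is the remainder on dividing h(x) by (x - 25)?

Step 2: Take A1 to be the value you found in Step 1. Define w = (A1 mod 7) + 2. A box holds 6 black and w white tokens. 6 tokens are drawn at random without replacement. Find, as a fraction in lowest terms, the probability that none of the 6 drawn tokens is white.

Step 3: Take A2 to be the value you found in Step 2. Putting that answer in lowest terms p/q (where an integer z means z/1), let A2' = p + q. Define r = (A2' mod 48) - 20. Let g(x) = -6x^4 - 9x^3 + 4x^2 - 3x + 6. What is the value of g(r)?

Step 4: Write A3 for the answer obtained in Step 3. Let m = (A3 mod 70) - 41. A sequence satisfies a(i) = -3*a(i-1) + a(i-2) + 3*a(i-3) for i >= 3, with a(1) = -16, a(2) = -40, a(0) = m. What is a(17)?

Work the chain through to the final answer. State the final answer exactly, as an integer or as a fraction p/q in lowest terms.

532703144

Step 1: remainder = value at the root: 6*(25)^4 + 1*(25)^3 - 8*(25)^2 + 4 = (2343750) + (15625) + (-5000) + (4) = 2354379; answer 2354379
Step 2: A1 = 2354379; w = 8; total draws C(14,6) = 3003; favorable C(6,6) = 1; P = 1/3003; answer 1/3003
Step 3: A2 = 1/3003; threaded value p + q = 3004; r = 8; -6*(8)^4 - 9*(8)^3 + 4*(8)^2 - 3*(8)^1 + 6 = (-24576) + (-4608) + (256) + (-24) + (6) = -28946; answer -28946
Step 4: A3 = -28946; m = -7; a(3) = -3*(-40) + 1*(-16) + 3*(-7) = 83; iterating: a(3)=83, a(4)=-337, a(5)=974, a(6)=-3010, a(7)=8993, a(8)=-27067, a(9)=81164, a(10)=-243580, a(11)=730703, a(12)=-2192197, a(13)=6576554, a(14)=-19729750, a(15)=59189213, a(16)=-177567727, a(17)=532703144; answer 532703144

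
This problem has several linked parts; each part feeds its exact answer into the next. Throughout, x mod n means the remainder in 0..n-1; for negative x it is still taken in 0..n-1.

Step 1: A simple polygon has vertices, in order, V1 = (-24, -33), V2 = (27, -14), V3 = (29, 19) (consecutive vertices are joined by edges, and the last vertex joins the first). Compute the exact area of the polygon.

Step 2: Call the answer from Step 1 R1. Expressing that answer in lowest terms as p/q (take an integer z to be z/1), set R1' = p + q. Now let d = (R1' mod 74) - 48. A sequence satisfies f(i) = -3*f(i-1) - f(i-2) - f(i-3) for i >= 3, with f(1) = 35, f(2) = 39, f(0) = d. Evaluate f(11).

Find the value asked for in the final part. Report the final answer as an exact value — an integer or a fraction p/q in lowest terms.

Step 1: cross terms: (-24*-14 - 27*-33)=1227, (27*19 - 29*-14)=919, (29*-33 - -24*19)=-501; twice the area = |1645| = 1645; area = 1645/2; answer 1645/2
Step 2: R1 = 1645/2; threaded value p + q = 1647; d = -29; f(3) = -3*(39) - 1*(35) - 1*(-29) = -123; iterating: f(3)=-123, f(4)=295, f(5)=-801, f(6)=2231, f(7)=-6187, f(8)=17131, f(9)=-47437, f(10)=131367, f(11)=-363795; answer -363795

-363795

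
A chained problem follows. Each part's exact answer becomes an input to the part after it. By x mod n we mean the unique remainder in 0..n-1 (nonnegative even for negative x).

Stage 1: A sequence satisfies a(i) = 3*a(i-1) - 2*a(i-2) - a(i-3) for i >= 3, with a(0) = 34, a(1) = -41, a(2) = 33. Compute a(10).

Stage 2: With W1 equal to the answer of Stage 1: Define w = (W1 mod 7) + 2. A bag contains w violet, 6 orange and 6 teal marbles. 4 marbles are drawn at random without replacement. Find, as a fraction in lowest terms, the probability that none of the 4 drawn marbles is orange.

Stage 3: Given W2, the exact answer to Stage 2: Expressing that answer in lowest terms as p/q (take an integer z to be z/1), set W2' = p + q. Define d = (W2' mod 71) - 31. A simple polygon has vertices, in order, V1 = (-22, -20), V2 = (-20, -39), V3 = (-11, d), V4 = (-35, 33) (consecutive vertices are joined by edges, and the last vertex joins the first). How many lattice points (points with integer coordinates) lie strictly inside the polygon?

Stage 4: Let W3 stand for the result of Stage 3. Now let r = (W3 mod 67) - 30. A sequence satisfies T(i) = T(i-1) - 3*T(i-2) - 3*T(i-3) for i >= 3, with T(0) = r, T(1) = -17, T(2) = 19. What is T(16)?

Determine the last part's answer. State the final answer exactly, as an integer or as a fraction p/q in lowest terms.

-919127

Stage 1: a(3) = 3*(33) - 2*(-41) - 1*(34) = 147; iterating: a(3)=147, a(4)=416, a(5)=921, a(6)=1784, a(7)=3094, a(8)=4793, a(9)=6407, a(10)=6541; answer 6541
Stage 2: W1 = 6541; w = 5; total draws C(17,4) = 2380; favorable C(11,4) = 330; P = 33/238; answer 33/238
Stage 3: W2 = 33/238; threaded value p + q = 271; d = 27; cross terms: (-22*-39 - -20*-20)=458, (-20*27 - -11*-39)=-969, (-11*33 - -35*27)=582, (-35*-20 - -22*33)=1426; twice the area = |1497| = 1497; area = 1497/2; boundary points = 1 + 3 + 6 + 1 = 11; strictly interior points = area - boundary/2 + 1 = 744; answer 744
Stage 4: W3 = 744; r = -23; T(3) = 1*(19) - 3*(-17) - 3*(-23) = 139; iterating: T(3)=139, T(4)=133, T(5)=-341, T(6)=-1157, T(7)=-533, T(8)=3961, T(9)=9031, T(10)=-1253, T(11)=-40229, T(12)=-63563, T(13)=60883, T(14)=372259, T(15)=380299, T(16)=-919127; answer -919127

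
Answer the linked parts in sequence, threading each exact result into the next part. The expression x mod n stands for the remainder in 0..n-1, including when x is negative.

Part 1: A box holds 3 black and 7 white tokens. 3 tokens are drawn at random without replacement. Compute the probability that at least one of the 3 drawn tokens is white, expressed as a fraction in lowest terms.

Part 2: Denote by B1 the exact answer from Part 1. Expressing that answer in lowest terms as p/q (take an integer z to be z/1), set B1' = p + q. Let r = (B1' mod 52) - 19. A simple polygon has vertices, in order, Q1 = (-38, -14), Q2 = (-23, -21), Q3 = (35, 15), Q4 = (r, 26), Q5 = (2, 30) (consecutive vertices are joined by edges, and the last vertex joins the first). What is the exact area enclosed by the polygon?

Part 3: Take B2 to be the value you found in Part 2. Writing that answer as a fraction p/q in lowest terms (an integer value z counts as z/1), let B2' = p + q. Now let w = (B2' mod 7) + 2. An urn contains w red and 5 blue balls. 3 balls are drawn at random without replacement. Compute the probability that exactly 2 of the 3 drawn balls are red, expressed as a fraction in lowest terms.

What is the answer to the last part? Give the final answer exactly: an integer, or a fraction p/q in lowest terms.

5/11

Part 1: total draws C(10,3) = 120; complement C(3,3) = 1; favorable 120 - 1 = 119; P = 119/120; answer 119/120
Part 2: B1 = 119/120; threaded value p + q = 239; r = 12; cross terms: (-38*-21 - -23*-14)=476, (-23*15 - 35*-21)=390, (35*26 - 12*15)=730, (12*30 - 2*26)=308, (2*-14 - -38*30)=1112; twice the area = |3016| = 3016; area = 1508; answer 1508
Part 3: B2 = 1508; threaded value p + q = 1509; w = 6; total draws C(11,3) = 165; favorable C(6,2)*C(5,1) = 75; P = 5/11; answer 5/11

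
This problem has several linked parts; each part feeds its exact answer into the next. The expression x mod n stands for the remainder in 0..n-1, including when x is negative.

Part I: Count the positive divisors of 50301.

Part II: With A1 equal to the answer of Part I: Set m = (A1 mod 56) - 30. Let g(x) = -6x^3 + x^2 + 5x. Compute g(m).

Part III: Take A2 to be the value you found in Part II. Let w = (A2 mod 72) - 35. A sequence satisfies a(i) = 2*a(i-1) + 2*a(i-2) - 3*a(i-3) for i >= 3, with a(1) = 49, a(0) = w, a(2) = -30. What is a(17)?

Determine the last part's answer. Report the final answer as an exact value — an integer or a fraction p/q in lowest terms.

-2649078

Part I: 50301 = 3^7 * 23; number of divisors = (7+1) * (1+1) = 16; answer 16
Part II: A1 = 16; m = -14; -6*(-14)^3 + 1*(-14)^2 + 5*(-14)^1 = (16464) + (196) + (-70) = 16590; answer 16590
Part III: A2 = 16590; w = -5; a(3) = 2*(-30) + 2*(49) - 3*(-5) = 53; iterating: a(3)=53, a(4)=-101, a(5)=-6, a(6)=-373, a(7)=-455, a(8)=-1638, a(9)=-3067, a(10)=-8045, a(11)=-17310, a(12)=-41509, a(13)=-93503, a(14)=-218094, a(15)=-498667, a(16)=-1153013, a(17)=-2649078; answer -2649078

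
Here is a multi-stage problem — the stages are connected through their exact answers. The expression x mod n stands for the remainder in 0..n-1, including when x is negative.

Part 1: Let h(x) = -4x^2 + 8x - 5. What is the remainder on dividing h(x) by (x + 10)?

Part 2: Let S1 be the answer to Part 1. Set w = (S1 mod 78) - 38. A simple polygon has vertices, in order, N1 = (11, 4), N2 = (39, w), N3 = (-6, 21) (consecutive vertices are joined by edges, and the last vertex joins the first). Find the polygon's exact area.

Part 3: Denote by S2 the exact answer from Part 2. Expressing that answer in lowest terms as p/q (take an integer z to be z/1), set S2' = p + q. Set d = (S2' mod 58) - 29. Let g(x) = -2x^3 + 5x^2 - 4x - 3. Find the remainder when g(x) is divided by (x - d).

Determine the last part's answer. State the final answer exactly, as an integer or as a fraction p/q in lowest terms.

-10119

Part 1: remainder = value at the root: -4*(-10)^2 + 8*(-10)^1 - 5 = (-400) + (-80) + (-5) = -485; answer -485
Part 2: S1 = -485; w = 23; cross terms: (11*23 - 39*4)=97, (39*21 - -6*23)=957, (-6*4 - 11*21)=-255; twice the area = |799| = 799; area = 799/2; answer 799/2
Part 3: S2 = 799/2; threaded value p + q = 801; d = 18; remainder = value at the root: -2*(18)^3 + 5*(18)^2 - 4*(18)^1 - 3 = (-11664) + (1620) + (-72) + (-3) = -10119; answer -10119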